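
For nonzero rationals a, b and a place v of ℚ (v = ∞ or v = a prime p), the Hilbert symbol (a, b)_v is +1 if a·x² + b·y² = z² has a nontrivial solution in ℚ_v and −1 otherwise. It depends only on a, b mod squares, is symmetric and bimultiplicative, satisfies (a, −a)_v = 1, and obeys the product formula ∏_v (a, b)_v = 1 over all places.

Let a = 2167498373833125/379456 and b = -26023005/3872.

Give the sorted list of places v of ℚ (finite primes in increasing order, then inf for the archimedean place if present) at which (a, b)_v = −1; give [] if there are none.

[2, 5, 23, 29]

Mod squares: a ≡ 37, b ≡ -20010. Check v ∈ {∞, 2, 3, 5, 7, 11, 17, 23, 29, 37}.
v=11: a=11^-2·(≡3), b=11^-2·(≡8) mod 11; (3|11)=+1, (8|11)=-1; (−1)^{-2·-2·5}·(+1)^-2·(-1)^-2 = +1.
v=7: a=7^-2·(≡2), b=7^0·(≡6) mod 7; (2|7)=+1, (6|7)=-1; (−1)^{-2·0·3}·(+1)^0·(-1)^-2 = +1.
v=2: v_2(a)=-6, v_2(b)=-5; units ≡ 5, 3 (mod 8); ε·ε+αω+βω = 0·1+-6·1+-5·1 ≡ 1  ⇒  (a,b)_2 = -1.
v=23: a=23^2·(≡19), b=23^1·(≡12) mod 23; (19|23)=-1, (12|23)=+1; (−1)^{2·1·11}·(-1)^1·(+1)^2 = -1.
v=29: a=29^2·(≡18), b=29^1·(≡4) mod 29; (18|29)=-1, (4|29)=+1; (−1)^{2·1·14}·(-1)^1·(+1)^2 = -1.
v=5: a=5^4·(≡3), b=5^1·(≡2) mod 5; (3|5)=-1, (2|5)=-1; (−1)^{4·1·2}·(-1)^1·(-1)^4 = -1.
v=17: a=17^2·(≡7), b=17^2·(≡16) mod 17; (7|17)=-1, (16|17)=+1; (−1)^{2·2·8}·(-1)^2·(+1)^2 = +1.
v=∞: 37 > 0 and -20010 < 0  ⇒  (a,b)_∞ = +1.
v=37: a=37^1·(≡10), b=37^0·(≡7) mod 37; (10|37)=+1, (7|37)=+1; (−1)^{1·0·18}·(+1)^0·(+1)^1 = +1.
v=3: a=3^6·(≡1), b=3^3·(≡2) mod 3; (1|3)=+1, (2|3)=-1; (−1)^{6·3·1}·(+1)^3·(-1)^6 = +1.
Ram(37, -20010) = {2, 5, 23, 29}; no ℚ_2-point on the conic.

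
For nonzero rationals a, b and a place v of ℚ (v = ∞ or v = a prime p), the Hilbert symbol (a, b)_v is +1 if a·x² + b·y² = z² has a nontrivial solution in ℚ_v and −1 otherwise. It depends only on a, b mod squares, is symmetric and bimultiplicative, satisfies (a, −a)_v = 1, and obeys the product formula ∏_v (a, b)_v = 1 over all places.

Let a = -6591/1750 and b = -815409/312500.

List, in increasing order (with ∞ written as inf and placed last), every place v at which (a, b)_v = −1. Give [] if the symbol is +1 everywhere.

[13, inf]

Mod squares: a ≡ -2730, b ≡ -5. Check v ∈ {∞, 2, 3, 5, 7, 13, 43}.
v=5: a=5^-3·(≡1), b=5^-7·(≡4) mod 5; (1|5)=+1, (4|5)=+1; (−1)^{-3·-7·2}·(+1)^-7·(+1)^-3 = +1.
v=∞: -2730 < 0 and -5 < 0  ⇒  (a,b)_∞ = -1.
v=3: a=3^1·(≡2), b=3^2·(≡1) mod 3; (2|3)=-1, (1|3)=+1; (−1)^{1·2·1}·(-1)^2·(+1)^1 = +1.
v=7: a=7^-1·(≡2), b=7^2·(≡2) mod 7; (2|7)=+1, (2|7)=+1; (−1)^{-1·2·3}·(+1)^2·(+1)^-1 = +1.
v=43: a=43^0·(≡34), b=43^2·(≡13) mod 43; (34|43)=-1, (13|43)=+1; (−1)^{0·2·21}·(-1)^2·(+1)^0 = +1.
v=2: v_2(a)=-1, v_2(b)=-2; units ≡ 3, 3 (mod 8); ε·ε+αω+βω = 1·1+-1·1+-2·1 ≡ 0  ⇒  (a,b)_2 = +1.
v=13: a=13^3·(≡11), b=13^0·(≡7) mod 13; (11|13)=-1, (7|13)=-1; (−1)^{3·0·6}·(-1)^0·(-1)^3 = -1.
(-2730, -5 / ℚ) ramifies at {13, ∞}: a division algebra.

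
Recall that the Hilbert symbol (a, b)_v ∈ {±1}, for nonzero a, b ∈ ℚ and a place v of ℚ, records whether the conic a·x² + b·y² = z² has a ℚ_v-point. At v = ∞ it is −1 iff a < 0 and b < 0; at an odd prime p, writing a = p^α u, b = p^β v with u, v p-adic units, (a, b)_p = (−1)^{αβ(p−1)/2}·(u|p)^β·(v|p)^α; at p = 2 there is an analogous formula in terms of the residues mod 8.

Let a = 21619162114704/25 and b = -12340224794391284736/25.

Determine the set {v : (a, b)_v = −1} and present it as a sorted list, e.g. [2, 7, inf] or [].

Mod squares: a ≡ 561, b ≡ -779. Check v ∈ {∞, 2, 3, 5, 7, 11, 17, 19, 41}.
v=2: v_2(a)=4, v_2(b)=10; units ≡ 1, 5 (mod 8); ε·ε+αω+βω = 0·0+4·1+10·0 ≡ 0  ⇒  (a,b)_2 = +1.
v=41: a=41^2·(≡12), b=41^3·(≡14) mod 41; (12|41)=-1, (14|41)=-1; (−1)^{2·3·20}·(-1)^3·(-1)^2 = -1.
v=11: a=11^1·(≡2), b=11^2·(≡2) mod 11; (2|11)=-1, (2|11)=-1; (−1)^{1·2·5}·(-1)^2·(-1)^1 = -1.
v=3: a=3^5·(≡1), b=3^6·(≡1) mod 3; (1|3)=+1, (1|3)=+1; (−1)^{5·6·1}·(+1)^6·(+1)^5 = +1.
v=∞: 561 > 0 and -779 < 0  ⇒  (a,b)_∞ = +1.
v=7: a=7^2·(≡1), b=7^0·(≡5) mod 7; (1|7)=+1, (5|7)=-1; (−1)^{2·0·3}·(+1)^0·(-1)^2 = +1.
v=19: a=19^2·(≡14), b=19^3·(≡16) mod 19; (14|19)=-1, (16|19)=+1; (−1)^{2·3·9}·(-1)^3·(+1)^2 = -1.
v=17: a=17^1·(≡9), b=17^2·(≡14) mod 17; (9|17)=+1, (14|17)=-1; (−1)^{1·2·8}·(+1)^2·(-1)^1 = -1.
v=5: a=5^-2·(≡4), b=5^-2·(≡4) mod 5; (4|5)=+1, (4|5)=+1; (−1)^{-2·-2·2}·(+1)^-2·(+1)^-2 = +1.
|Ram(561, -779)| = 4, even; anisotropic at {11, 17, 19, 41}.

[11, 17, 19, 41]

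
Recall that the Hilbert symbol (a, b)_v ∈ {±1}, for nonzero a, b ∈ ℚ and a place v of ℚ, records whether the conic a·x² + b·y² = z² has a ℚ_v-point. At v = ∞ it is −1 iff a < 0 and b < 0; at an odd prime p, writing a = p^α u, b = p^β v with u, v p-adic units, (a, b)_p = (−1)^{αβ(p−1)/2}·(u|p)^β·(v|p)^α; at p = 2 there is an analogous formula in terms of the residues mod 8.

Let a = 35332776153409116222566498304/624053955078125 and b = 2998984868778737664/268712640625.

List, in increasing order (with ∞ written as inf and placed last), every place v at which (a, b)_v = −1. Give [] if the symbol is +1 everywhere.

(a, b) ≡ (5, 92701) mod (ℚ^×)²; places V = {2, 3, 5, 7, 11, 13, 17, 19, 23, 29, 31, 41, ∞}.
(a,b)_31: α=2, u≡8; β=0, v≡6 (mod 31); (8|31)=+1, (6|31)=-1; sign (−1)^0·+1^0·-1^2 = +1.
(a,b)_11: α=-2, u≡1; β=-2, v≡1 (mod 11); (1|11)=+1, (1|11)=+1; sign (−1)^0·+1^-2·+1^-2 = +1.
(a,b)_29: α=0, u≡5; β=-2, v≡26 (mod 29); (5|29)=+1, (26|29)=-1; sign (−1)^0·+1^-2·-1^0 = +1.
(a,b)_2: α=16, β=18; u≡5, v≡5 (mod 8); ε(u)ε(v)=0·0, αω(v)=16·1, βω(u)=18·1; sum ≡ 0  ⇒  +1.
(a,b)_41: α=2, u≡1; β=1, v≡12 (mod 41); (1|41)=+1, (12|41)=-1; sign (−1)^0·+1^1·-1^2 = +1.
(a,b)_17: α=2, u≡7; β=1, v≡15 (mod 17); (7|17)=-1, (15|17)=+1; sign (−1)^0·-1^1·+1^2 = -1.
(a,b)_∞: sgn(5)=+, sgn(92701)=+, so +1.
(a,b)_23: α=6, u≡20; β=4, v≡20 (mod 23); (20|23)=-1, (20|23)=-1; sign (−1)^0·-1^4·-1^6 = +1.
(a,b)_5: α=-15, u≡1; β=-6, v≡1 (mod 5); (1|5)=+1, (1|5)=+1; sign (−1)^0·+1^-6·+1^-15 = +1.
(a,b)_7: α=4, u≡3; β=3, v≡5 (mod 7); (3|7)=-1, (5|7)=-1; sign (−1)^0·-1^3·-1^4 = -1.
(a,b)_19: α=2, u≡7; β=1, v≡2 (mod 19); (7|19)=+1, (2|19)=-1; sign (−1)^0·+1^1·-1^2 = +1.
(a,b)_3: α=2, u≡2; β=2, v≡1 (mod 3); (2|3)=-1, (1|3)=+1; sign (−1)^0·-1^2·+1^2 = +1.
(a,b)_13: α=-2, u≡2; β=-2, v≡11 (mod 13); (2|13)=-1, (11|13)=-1; sign (−1)^0·-1^-2·-1^-2 = +1.
|Ram(5, 92701)| = 2, even; anisotropic at {7, 17}.

[7, 17]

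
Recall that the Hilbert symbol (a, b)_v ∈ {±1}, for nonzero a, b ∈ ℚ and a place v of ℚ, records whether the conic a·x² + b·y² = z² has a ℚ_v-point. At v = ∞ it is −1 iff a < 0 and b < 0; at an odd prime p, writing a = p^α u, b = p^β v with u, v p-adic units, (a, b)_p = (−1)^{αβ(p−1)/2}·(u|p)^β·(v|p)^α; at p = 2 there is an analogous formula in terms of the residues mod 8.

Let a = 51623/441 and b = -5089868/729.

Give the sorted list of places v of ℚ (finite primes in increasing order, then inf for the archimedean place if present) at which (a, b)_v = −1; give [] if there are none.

Mod squares: a ≡ 143, b ≡ -4403. Check v ∈ {∞, 2, 3, 7, 11, 13, 17, 19, 37}.
v=2: v_2(a)=0, v_2(b)=2; units ≡ 7, 5 (mod 8); ε·ε+αω+βω = 1·0+0·1+2·0 ≡ 0  ⇒  (a,b)_2 = +1.
v=∞: 143 > 0 and -4403 < 0  ⇒  (a,b)_∞ = +1.
v=11: a=11^1·(≡7), b=11^0·(≡10) mod 11; (7|11)=-1, (10|11)=-1; (−1)^{1·0·5}·(-1)^0·(-1)^1 = -1.
v=17: a=17^0·(≡6), b=17^3·(≡8) mod 17; (6|17)=-1, (8|17)=+1; (−1)^{0·3·8}·(-1)^3·(+1)^0 = -1.
v=3: a=3^-2·(≡2), b=3^-6·(≡1) mod 3; (2|3)=-1, (1|3)=+1; (−1)^{-2·-6·1}·(-1)^-6·(+1)^-2 = +1.
v=7: a=7^-2·(≡6), b=7^1·(≡1) mod 7; (6|7)=-1, (1|7)=+1; (−1)^{-2·1·3}·(-1)^1·(+1)^-2 = -1.
v=19: a=19^2·(≡12), b=19^0·(≡6) mod 19; (12|19)=-1, (6|19)=+1; (−1)^{2·0·9}·(-1)^0·(+1)^2 = +1.
v=37: a=37^0·(≡22), b=37^1·(≡20) mod 37; (22|37)=-1, (20|37)=-1; (−1)^{0·1·18}·(-1)^1·(-1)^0 = -1.
v=13: a=13^1·(≡7), b=13^0·(≡9) mod 13; (7|13)=-1, (9|13)=+1; (−1)^{1·0·6}·(-1)^0·(+1)^1 = +1.
|Ram(143, -4403)| = 4, even; anisotropic at {7, 11, 17, 37}.

[7, 11, 17, 37]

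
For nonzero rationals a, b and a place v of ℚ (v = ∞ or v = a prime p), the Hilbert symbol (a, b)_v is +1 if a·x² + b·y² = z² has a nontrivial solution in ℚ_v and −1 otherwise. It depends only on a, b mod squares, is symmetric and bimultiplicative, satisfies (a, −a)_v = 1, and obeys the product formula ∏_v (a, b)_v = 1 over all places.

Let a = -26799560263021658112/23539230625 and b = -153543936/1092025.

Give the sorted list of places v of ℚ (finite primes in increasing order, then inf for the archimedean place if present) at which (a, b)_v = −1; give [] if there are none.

[3, 7, 13, inf]

Mod squares: a ≡ -2002, b ≡ -21. Check v ∈ {∞, 2, 3, 5, 7, 11, 13, 17, 19, 43}.
v=19: a=19^-4·(≡14), b=19^-2·(≡1) mod 19; (14|19)=-1, (1|19)=+1; (−1)^{-4·-2·9}·(-1)^-2·(+1)^-4 = +1.
v=3: a=3^2·(≡2), b=3^1·(≡2) mod 3; (2|3)=-1, (2|3)=-1; (−1)^{2·1·1}·(-1)^1·(-1)^2 = -1.
v=13: a=13^3·(≡2), b=13^4·(≡7) mod 13; (2|13)=-1, (7|13)=-1; (−1)^{3·4·6}·(-1)^4·(-1)^3 = -1.
v=7: a=7^5·(≡2), b=7^1·(≡4) mod 7; (2|7)=+1, (4|7)=+1; (−1)^{5·1·3}·(+1)^1·(+1)^5 = -1.
v=17: a=17^-2·(≡4), b=17^0·(≡1) mod 17; (4|17)=+1, (1|17)=+1; (−1)^{-2·0·8}·(+1)^0·(+1)^-2 = +1.
v=43: a=43^2·(≡39), b=43^0·(≡3) mod 43; (39|43)=-1, (3|43)=-1; (−1)^{2·0·21}·(-1)^0·(-1)^2 = +1.
v=∞: -2002 < 0 and -21 < 0  ⇒  (a,b)_∞ = -1.
v=5: a=5^-4·(≡2), b=5^-2·(≡4) mod 5; (2|5)=-1, (4|5)=+1; (−1)^{-4·-2·2}·(-1)^-2·(+1)^-4 = +1.
v=2: v_2(a)=15, v_2(b)=8; units ≡ 7, 3 (mod 8); ε·ε+αω+βω = 1·1+15·1+8·0 ≡ 0  ⇒  (a,b)_2 = +1.
v=11: a=11^3·(≡3), b=11^-2·(≡3) mod 11; (3|11)=+1, (3|11)=+1; (−1)^{3·-2·5}·(+1)^-2·(+1)^3 = +1.
|Ram(-2002, -21)| = 4, even; anisotropic at {3, 7, 13, ∞}.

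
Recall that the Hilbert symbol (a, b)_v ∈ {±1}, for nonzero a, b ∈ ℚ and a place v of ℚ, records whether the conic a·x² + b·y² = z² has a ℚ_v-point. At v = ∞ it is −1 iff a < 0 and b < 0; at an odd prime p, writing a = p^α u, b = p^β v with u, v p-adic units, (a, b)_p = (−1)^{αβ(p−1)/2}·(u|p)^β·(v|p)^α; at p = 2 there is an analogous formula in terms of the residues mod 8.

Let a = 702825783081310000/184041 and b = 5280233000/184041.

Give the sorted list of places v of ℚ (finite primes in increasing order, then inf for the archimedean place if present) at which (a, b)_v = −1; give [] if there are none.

(a, b) ≡ (3451, 38570) mod (ℚ^×)²; places V = {2, 3, 5, 7, 11, 13, 17, 19, 29, 37, ∞}.
(a,b)_3: α=-2, u≡1; β=-2, v≡2 (mod 3); (1|3)=+1, (2|3)=-1; sign (−1)^0·+1^-2·-1^-2 = +1.
(a,b)_5: α=4, u≡1; β=3, v≡4 (mod 5); (1|5)=+1, (4|5)=+1; sign (−1)^0·+1^3·+1^4 = +1.
(a,b)_19: α=2, u≡12; β=1, v≡6 (mod 19); (12|19)=-1, (6|19)=+1; sign (−1)^0·-1^1·+1^2 = -1.
(a,b)_37: α=2, u≡36; β=2, v≡3 (mod 37); (36|37)=+1, (3|37)=+1; sign (−1)^0·+1^2·+1^2 = +1.
(a,b)_2: α=4, β=3; u≡3, v≡5 (mod 8); ε(u)ε(v)=1·0, αω(v)=4·1, βω(u)=3·1; sum ≡ 1  ⇒  -1.
(a,b)_13: α=-2, u≡6; β=-2, v≡12 (mod 13); (6|13)=-1, (12|13)=+1; sign (−1)^0·-1^-2·+1^-2 = +1.
(a,b)_17: α=1, u≡8; β=0, v≡14 (mod 17); (8|17)=+1, (14|17)=-1; sign (−1)^0·+1^0·-1^1 = -1.
(a,b)_7: α=3, u≡6; β=1, v≡2 (mod 7); (6|7)=-1, (2|7)=+1; sign (−1)^1·-1^1·+1^3 = +1.
(a,b)_29: α=3, u≡17; β=1, v≡1 (mod 29); (17|29)=-1, (1|29)=+1; sign (−1)^0·-1^1·+1^3 = -1.
(a,b)_11: α=-2, u≡8; β=-2, v≡3 (mod 11); (8|11)=-1, (3|11)=+1; sign (−1)^0·-1^-2·+1^-2 = +1.
(a,b)_∞: sgn(3451)=+, sgn(38570)=+, so +1.
Ram(3451, 38570) = {2, 17, 19, 29}; no ℚ_2-point on the conic.

[2, 17, 19, 29]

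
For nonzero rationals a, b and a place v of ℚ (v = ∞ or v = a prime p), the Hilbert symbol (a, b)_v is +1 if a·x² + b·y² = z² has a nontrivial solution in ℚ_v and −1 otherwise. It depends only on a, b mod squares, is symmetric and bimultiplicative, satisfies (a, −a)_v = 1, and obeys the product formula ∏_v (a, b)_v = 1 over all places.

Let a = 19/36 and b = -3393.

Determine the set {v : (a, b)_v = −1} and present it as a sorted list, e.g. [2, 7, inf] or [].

[2, 13, 19, 29]

Mod squares: a ≡ 19, b ≡ -377. Check v ∈ {∞, 2, 3, 13, 19, 29}.
v=3: a=3^-2·(≡1), b=3^2·(≡1) mod 3; (1|3)=+1, (1|3)=+1; (−1)^{-2·2·1}·(+1)^2·(+1)^-2 = +1.
v=2: v_2(a)=-2, v_2(b)=0; units ≡ 3, 7 (mod 8); ε·ε+αω+βω = 1·1+-2·0+0·1 ≡ 1  ⇒  (a,b)_2 = -1.
v=19: a=19^1·(≡9), b=19^0·(≡8) mod 19; (9|19)=+1, (8|19)=-1; (−1)^{1·0·9}·(+1)^0·(-1)^1 = -1.
v=13: a=13^0·(≡11), b=13^1·(≡12) mod 13; (11|13)=-1, (12|13)=+1; (−1)^{0·1·6}·(-1)^1·(+1)^0 = -1.
v=∞: 19 > 0 and -377 < 0  ⇒  (a,b)_∞ = +1.
v=29: a=29^0·(≡11), b=29^1·(≡28) mod 29; (11|29)=-1, (28|29)=+1; (−1)^{0·1·14}·(-1)^1·(+1)^0 = -1.
|Ram(19, -377)| = 4, even; anisotropic at {2, 13, 19, 29}.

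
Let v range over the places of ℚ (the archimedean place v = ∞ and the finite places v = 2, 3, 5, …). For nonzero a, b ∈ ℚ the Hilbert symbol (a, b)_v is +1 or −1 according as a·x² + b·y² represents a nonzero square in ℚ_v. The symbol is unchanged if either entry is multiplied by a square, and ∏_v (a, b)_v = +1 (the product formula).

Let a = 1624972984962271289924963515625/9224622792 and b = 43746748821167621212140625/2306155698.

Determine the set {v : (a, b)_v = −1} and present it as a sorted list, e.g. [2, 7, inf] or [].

[17, 23]

(a, b) ≡ (130, 193154) mod (ℚ^×)²; places V = {2, 3, 5, 7, 11, 13, 17, 19, 23, 41, 43, ∞}.
(a,b)_43: α=2, u≡10; β=2, v≡25 (mod 43); (10|43)=+1, (25|43)=+1; sign (−1)^0·+1^2·+1^2 = +1.
(a,b)_13: α=3, u≡4; β=3, v≡4 (mod 13); (4|13)=+1, (4|13)=+1; sign (−1)^0·+1^3·+1^3 = +1.
(a,b)_11: α=-2, u≡3; β=-2, v≡5 (mod 11); (3|11)=+1, (5|11)=+1; sign (−1)^0·+1^-2·+1^-2 = +1.
(a,b)_17: α=4, u≡6; β=3, v≡14 (mod 17); (6|17)=-1, (14|17)=-1; sign (−1)^0·-1^3·-1^4 = -1.
(a,b)_19: α=4, u≡17; β=3, v≡4 (mod 19); (17|19)=+1, (4|19)=+1; sign (−1)^0·+1^3·+1^4 = +1.
(a,b)_5: α=7, u≡4; β=6, v≡4 (mod 5); (4|5)=+1, (4|5)=+1; sign (−1)^0·+1^6·+1^7 = +1.
(a,b)_3: α=-4, u≡1; β=-4, v≡2 (mod 3); (1|3)=+1, (2|3)=-1; sign (−1)^0·+1^-4·-1^-4 = +1.
(a,b)_∞: sgn(130)=+, sgn(193154)=+, so +1.
(a,b)_7: α=-6, u≡4; β=-6, v≡3 (mod 7); (4|7)=+1, (3|7)=-1; sign (−1)^0·+1^-6·-1^-6 = +1.
(a,b)_41: α=2, u≡17; β=2, v≡14 (mod 41); (17|41)=-1, (14|41)=-1; sign (−1)^0·-1^2·-1^2 = +1.
(a,b)_23: α=4, u≡21; β=3, v≡3 (mod 23); (21|23)=-1, (3|23)=+1; sign (−1)^0·-1^3·+1^4 = -1.
(a,b)_2: α=-3, β=-1; u≡1, v≡1 (mod 8); ε(u)ε(v)=0·0, αω(v)=-3·0, βω(u)=-1·0; sum ≡ 0  ⇒  +1.
(130, 193154 / ℚ) ramifies at {17, 23}: a division algebra.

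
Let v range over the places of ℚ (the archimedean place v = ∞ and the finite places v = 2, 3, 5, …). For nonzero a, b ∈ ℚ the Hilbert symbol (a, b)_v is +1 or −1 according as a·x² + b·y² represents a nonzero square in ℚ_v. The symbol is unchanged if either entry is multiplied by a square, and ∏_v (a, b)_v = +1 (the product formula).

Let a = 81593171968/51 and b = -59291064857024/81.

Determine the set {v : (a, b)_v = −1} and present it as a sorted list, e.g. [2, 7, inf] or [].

Mod squares: a ≡ 63495663, b ≡ -81719. Check v ∈ {∞, 2, 3, 7, 11, 13, 17, 19, 23, 37}.
v=7: a=7^1·(≡3), b=7^2·(≡6) mod 7; (3|7)=-1, (6|7)=-1; (−1)^{1·2·3}·(-1)^2·(-1)^1 = -1.
v=19: a=19^1·(≡16), b=19^1·(≡18) mod 19; (16|19)=+1, (18|19)=-1; (−1)^{1·1·9}·(+1)^1·(-1)^1 = +1.
v=∞: 63495663 > 0 and -81719 < 0  ⇒  (a,b)_∞ = +1.
v=37: a=37^1·(≡5), b=37^2·(≡29) mod 37; (5|37)=-1, (29|37)=-1; (−1)^{1·2·18}·(-1)^2·(-1)^1 = -1.
v=23: a=23^1·(≡17), b=23^1·(≡9) mod 23; (17|23)=-1, (9|23)=+1; (−1)^{1·1·11}·(-1)^1·(+1)^1 = +1.
v=2: v_2(a)=16, v_2(b)=6; units ≡ 7, 1 (mod 8); ε·ε+αω+βω = 1·0+16·0+6·0 ≡ 0  ⇒  (a,b)_2 = +1.
v=3: a=3^-1·(≡2), b=3^-4·(≡1) mod 3; (2|3)=-1, (1|3)=+1; (−1)^{-1·-4·1}·(-1)^-4·(+1)^-1 = +1.
v=17: a=17^-1·(≡6), b=17^1·(≡4) mod 17; (6|17)=-1, (4|17)=+1; (−1)^{-1·1·8}·(-1)^1·(+1)^-1 = -1.
v=13: a=13^0·(≡4), b=13^2·(≡9) mod 13; (4|13)=+1, (9|13)=+1; (−1)^{0·2·6}·(+1)^2·(+1)^0 = +1.
v=11: a=11^1·(≡2), b=11^1·(≡2) mod 11; (2|11)=-1, (2|11)=-1; (−1)^{1·1·5}·(-1)^1·(-1)^1 = -1.
Ram(63495663, -81719) = {7, 11, 17, 37}; no ℚ_7-point on the conic.

[7, 11, 17, 37]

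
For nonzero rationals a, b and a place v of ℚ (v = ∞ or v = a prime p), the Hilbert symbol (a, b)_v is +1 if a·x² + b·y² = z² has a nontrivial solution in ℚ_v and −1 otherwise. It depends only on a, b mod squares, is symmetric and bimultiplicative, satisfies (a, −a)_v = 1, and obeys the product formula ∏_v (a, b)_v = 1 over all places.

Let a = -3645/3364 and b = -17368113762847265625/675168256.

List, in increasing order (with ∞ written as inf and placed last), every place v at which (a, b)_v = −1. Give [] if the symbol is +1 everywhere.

Mod squares: a ≡ -5, b ≡ -2085801. Check v ∈ {∞, 2, 3, 5, 7, 19, 23, 29, 37, 43}.
v=7: a=7^0·(≡4), b=7^-2·(≡6) mod 7; (4|7)=+1, (6|7)=-1; (−1)^{0·-2·3}·(+1)^-2·(-1)^0 = +1.
v=∞: -5 < 0 and -2085801 < 0  ⇒  (a,b)_∞ = -1.
v=29: a=29^-2·(≡24), b=29^-2·(≡13) mod 29; (24|29)=+1, (13|29)=+1; (−1)^{-2·-2·14}·(+1)^-2·(+1)^-2 = +1.
v=5: a=5^1·(≡4), b=5^8·(≡1) mod 5; (4|5)=+1, (1|5)=+1; (−1)^{1·8·2}·(+1)^8·(+1)^1 = +1.
v=3: a=3^6·(≡1), b=3^11·(≡1) mod 3; (1|3)=+1, (1|3)=+1; (−1)^{6·11·1}·(+1)^11·(+1)^6 = +1.
v=2: v_2(a)=-2, v_2(b)=-14; units ≡ 3, 7 (mod 8); ε·ε+αω+βω = 1·1+-2·0+-14·1 ≡ 1  ⇒  (a,b)_2 = -1.
v=37: a=37^0·(≡31), b=37^1·(≡13) mod 37; (31|37)=-1, (13|37)=-1; (−1)^{0·1·18}·(-1)^1·(-1)^0 = -1.
v=23: a=23^0·(≡2), b=23^1·(≡9) mod 23; (2|23)=+1, (9|23)=+1; (−1)^{0·1·11}·(+1)^1·(+1)^0 = +1.
v=19: a=19^0·(≡3), b=19^3·(≡3) mod 19; (3|19)=-1, (3|19)=-1; (−1)^{0·3·9}·(-1)^3·(-1)^0 = -1.
v=43: a=43^0·(≡1), b=43^1·(≡31) mod 43; (1|43)=+1, (31|43)=+1; (−1)^{0·1·21}·(+1)^1·(+1)^0 = +1.
|Ram(-5, -2085801)| = 4, even; anisotropic at {2, 19, 37, ∞}.

[2, 19, 37, inf]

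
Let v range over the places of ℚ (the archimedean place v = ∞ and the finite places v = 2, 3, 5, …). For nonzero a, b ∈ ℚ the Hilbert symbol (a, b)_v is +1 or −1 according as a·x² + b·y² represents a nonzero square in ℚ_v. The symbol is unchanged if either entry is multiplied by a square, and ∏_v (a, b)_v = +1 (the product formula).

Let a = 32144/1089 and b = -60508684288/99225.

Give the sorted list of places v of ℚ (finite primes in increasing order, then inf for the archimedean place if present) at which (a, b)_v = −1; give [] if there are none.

Mod squares: a ≡ 41, b ≡ -13. Check v ∈ {∞, 2, 3, 5, 7, 11, 13, 41}.
v=∞: 41 > 0 and -13 < 0  ⇒  (a,b)_∞ = +1.
v=7: a=7^2·(≡3), b=7^-2·(≡2) mod 7; (3|7)=-1, (2|7)=+1; (−1)^{2·-2·3}·(-1)^-2·(+1)^2 = +1.
v=3: a=3^-2·(≡2), b=3^-4·(≡2) mod 3; (2|3)=-1, (2|3)=-1; (−1)^{-2·-4·1}·(-1)^-4·(-1)^-2 = +1.
v=13: a=13^0·(≡6), b=13^3·(≡4) mod 13; (6|13)=-1, (4|13)=+1; (−1)^{0·3·6}·(-1)^3·(+1)^0 = -1.
v=5: a=5^0·(≡1), b=5^-2·(≡3) mod 5; (1|5)=+1, (3|5)=-1; (−1)^{0·-2·2}·(+1)^-2·(-1)^0 = +1.
v=11: a=11^-2·(≡10), b=11^0·(≡5) mod 11; (10|11)=-1, (5|11)=+1; (−1)^{-2·0·5}·(-1)^0·(+1)^-2 = +1.
v=2: v_2(a)=4, v_2(b)=14; units ≡ 1, 3 (mod 8); ε·ε+αω+βω = 0·1+4·1+14·0 ≡ 0  ⇒  (a,b)_2 = +1.
v=41: a=41^1·(≡2), b=41^2·(≡3) mod 41; (2|41)=+1, (3|41)=-1; (−1)^{1·2·20}·(+1)^2·(-1)^1 = -1.
|Ram(41, -13)| = 2, even; anisotropic at {13, 41}.

[13, 41]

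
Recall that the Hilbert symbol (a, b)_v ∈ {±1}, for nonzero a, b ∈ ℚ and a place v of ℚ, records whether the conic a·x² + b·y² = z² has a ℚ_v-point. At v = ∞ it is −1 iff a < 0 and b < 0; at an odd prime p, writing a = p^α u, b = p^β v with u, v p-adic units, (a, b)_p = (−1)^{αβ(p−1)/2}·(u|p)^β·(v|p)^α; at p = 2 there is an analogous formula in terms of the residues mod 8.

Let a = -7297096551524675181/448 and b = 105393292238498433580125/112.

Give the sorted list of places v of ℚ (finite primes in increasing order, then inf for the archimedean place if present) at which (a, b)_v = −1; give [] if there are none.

(a, b) ≡ (-1983163, 144259115) mod (ℚ^×)²; places V = {2, 3, 5, 7, 11, 13, 19, 31, 37, 41, ∞}.
(a,b)_5: α=0, u≡3; β=3, v≡3 (mod 5); (3|5)=-1, (3|5)=-1; sign (−1)^0·-1^3·-1^0 = -1.
(a,b)_13: α=1, u≡9; β=1, v≡10 (mod 13); (9|13)=+1, (10|13)=+1; sign (−1)^0·+1^1·+1^1 = +1.
(a,b)_31: α=3, u≡15; β=4, v≡30 (mod 31); (15|31)=-1, (30|31)=-1; sign (−1)^0·-1^4·-1^3 = -1.
(a,b)_7: α=-1, u≡1; β=-1, v≡4 (mod 7); (1|7)=+1, (4|7)=+1; sign (−1)^1·+1^-1·+1^-1 = -1.
(a,b)_19: α=1, u≡1; β=1, v≡8 (mod 19); (1|19)=+1, (8|19)=-1; sign (−1)^1·+1^1·-1^1 = +1.
(a,b)_2: α=-6, β=-4; u≡5, v≡3 (mod 8); ε(u)ε(v)=0·1, αω(v)=-6·1, βω(u)=-4·1; sum ≡ 0  ⇒  +1.
(a,b)_41: α=2, u≡22; β=3, v≡37 (mod 41); (22|41)=-1, (37|41)=+1; sign (−1)^0·-1^3·+1^2 = -1.
(a,b)_37: α=1, u≡2; β=1, v≡19 (mod 37); (2|37)=-1, (19|37)=-1; sign (−1)^0·-1^1·-1^1 = +1.
(a,b)_∞: sgn(-1983163)=−, sgn(144259115)=+, so +1.
(a,b)_3: α=2, u≡2; β=2, v≡2 (mod 3); (2|3)=-1, (2|3)=-1; sign (−1)^0·-1^2·-1^2 = +1.
(a,b)_11: α=6, u≡3; β=5, v≡9 (mod 11); (3|11)=+1, (9|11)=+1; sign (−1)^0·+1^5·+1^6 = +1.
(-1983163, 144259115 / ℚ) ramifies at {5, 7, 31, 41}: a division algebra.

[5, 7, 31, 41]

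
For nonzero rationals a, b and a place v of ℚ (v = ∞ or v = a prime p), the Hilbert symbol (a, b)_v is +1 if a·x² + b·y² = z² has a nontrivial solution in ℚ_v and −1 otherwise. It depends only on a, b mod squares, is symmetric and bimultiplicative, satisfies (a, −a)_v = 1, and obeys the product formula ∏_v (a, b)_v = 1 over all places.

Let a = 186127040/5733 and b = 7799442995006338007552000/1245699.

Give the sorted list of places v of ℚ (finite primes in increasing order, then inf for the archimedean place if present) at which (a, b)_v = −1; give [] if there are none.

(a, b) ≡ (312455, 56751695) mod (ℚ^×)²; places V = {2, 3, 5, 7, 11, 13, 17, 19, 23, 29, ∞}.
(a,b)_23: α=1, u≡19; β=3, v≡8 (mod 23); (19|23)=-1, (8|23)=+1; sign (−1)^1·-1^3·+1^1 = +1.
(a,b)_13: α=-1, u≡5; β=-3, v≡5 (mod 13); (5|13)=-1, (5|13)=-1; sign (−1)^0·-1^-3·-1^-1 = +1.
(a,b)_2: α=6, β=12; u≡7, v≡7 (mod 8); ε(u)ε(v)=1·1, αω(v)=6·0, βω(u)=12·0; sum ≡ 1  ⇒  -1.
(a,b)_5: α=1, u≡1; β=3, v≡4 (mod 5); (1|5)=+1, (4|5)=+1; sign (−1)^0·+1^3·+1^1 = +1.
(a,b)_29: α=0, u≡20; β=1, v≡16 (mod 29); (20|29)=+1, (16|29)=+1; sign (−1)^0·+1^1·+1^0 = +1.
(a,b)_3: α=-2, u≡2; β=-4, v≡2 (mod 3); (2|3)=-1, (2|3)=-1; sign (−1)^0·-1^-4·-1^-2 = +1.
(a,b)_11: α=3, u≡4; β=7, v≡1 (mod 11); (4|11)=+1, (1|11)=+1; sign (−1)^1·+1^7·+1^3 = -1.
(a,b)_∞: sgn(312455)=+, sgn(56751695)=+, so +1.
(a,b)_19: α=1, u≡10; β=4, v≡6 (mod 19); (10|19)=-1, (6|19)=+1; sign (−1)^0·-1^4·+1^1 = +1.
(a,b)_17: α=0, u≡6; β=1, v≡6 (mod 17); (6|17)=-1, (6|17)=-1; sign (−1)^0·-1^1·-1^0 = -1.
(a,b)_7: α=-2, u≡3; β=-1, v≡6 (mod 7); (3|7)=-1, (6|7)=-1; sign (−1)^0·-1^-1·-1^-2 = -1.
|Ram(312455, 56751695)| = 4, even; anisotropic at {2, 7, 11, 17}.

[2, 7, 11, 17]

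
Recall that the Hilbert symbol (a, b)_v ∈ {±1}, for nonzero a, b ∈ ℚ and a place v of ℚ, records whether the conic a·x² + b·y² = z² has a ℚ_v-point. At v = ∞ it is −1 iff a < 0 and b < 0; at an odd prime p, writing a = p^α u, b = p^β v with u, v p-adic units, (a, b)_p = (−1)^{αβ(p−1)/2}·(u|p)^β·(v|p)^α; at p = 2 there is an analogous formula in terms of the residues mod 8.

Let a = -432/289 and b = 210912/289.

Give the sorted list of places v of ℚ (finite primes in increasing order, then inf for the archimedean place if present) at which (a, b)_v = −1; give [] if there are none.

[2, 3]

(a, b) ≡ (-3, 78) mod (ℚ^×)²; places V = {2, 3, 13, 17, ∞}.
(a,b)_13: α=0, u≡12; β=3, v≡6 (mod 13); (12|13)=+1, (6|13)=-1; sign (−1)^0·+1^3·-1^0 = +1.
(a,b)_3: α=3, u≡2; β=1, v≡2 (mod 3); (2|3)=-1, (2|3)=-1; sign (−1)^1·-1^1·-1^3 = -1.
(a,b)_2: α=4, β=5; u≡5, v≡7 (mod 8); ε(u)ε(v)=0·1, αω(v)=4·0, βω(u)=5·1; sum ≡ 1  ⇒  -1.
(a,b)_∞: sgn(-3)=−, sgn(78)=+, so +1.
(a,b)_17: α=-2, u≡10; β=-2, v≡10 (mod 17); (10|17)=-1, (10|17)=-1; sign (−1)^0·-1^-2·-1^-2 = +1.
Ram(-3, 78) = {2, 3}; no ℚ_2-point on the conic.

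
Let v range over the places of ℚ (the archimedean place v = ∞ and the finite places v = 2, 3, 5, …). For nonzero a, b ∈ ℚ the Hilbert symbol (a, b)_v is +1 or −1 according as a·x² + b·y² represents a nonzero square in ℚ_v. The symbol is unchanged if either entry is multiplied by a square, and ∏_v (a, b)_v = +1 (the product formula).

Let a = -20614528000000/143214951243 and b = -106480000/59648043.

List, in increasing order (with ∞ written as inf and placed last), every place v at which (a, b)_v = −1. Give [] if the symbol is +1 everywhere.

(a, b) ≡ (-66, -66) mod (ℚ^×)²; places V = {2, 3, 5, 7, 11, 13, ∞}.
(a,b)_13: α=-2, u≡12; β=-2, v≡1 (mod 13); (12|13)=+1, (1|13)=+1; sign (−1)^0·+1^-2·+1^-2 = +1.
(a,b)_5: α=6, u≡1; β=4, v≡4 (mod 5); (1|5)=+1, (4|5)=+1; sign (−1)^0·+1^4·+1^6 = +1.
(a,b)_7: α=-10, u≡1; β=-6, v≡1 (mod 7); (1|7)=+1, (1|7)=+1; sign (−1)^0·+1^-6·+1^-10 = +1.
(a,b)_∞: sgn(-66)=−, sgn(-66)=−, so -1.
(a,b)_11: α=5, u≡4; β=3, v≡9 (mod 11); (4|11)=+1, (9|11)=+1; sign (−1)^1·+1^3·+1^5 = -1.
(a,b)_3: α=-1, u≡2; β=-1, v≡2 (mod 3); (2|3)=-1, (2|3)=-1; sign (−1)^1·-1^-1·-1^-1 = -1.
(a,b)_2: α=13, β=7; u≡7, v≡7 (mod 8); ε(u)ε(v)=1·1, αω(v)=13·0, βω(u)=7·0; sum ≡ 1  ⇒  -1.
Ram(-66, -66) = {2, 3, 11, ∞}; no ℚ_2-point on the conic.

[2, 3, 11, inf]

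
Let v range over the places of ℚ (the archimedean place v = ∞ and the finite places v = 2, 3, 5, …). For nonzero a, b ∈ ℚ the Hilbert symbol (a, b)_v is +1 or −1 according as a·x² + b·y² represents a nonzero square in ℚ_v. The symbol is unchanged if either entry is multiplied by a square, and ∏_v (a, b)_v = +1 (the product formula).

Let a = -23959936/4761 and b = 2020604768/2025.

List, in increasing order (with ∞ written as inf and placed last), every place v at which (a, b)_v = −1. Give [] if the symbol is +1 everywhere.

[7, 17]

(a, b) ≡ (-3094, 182) mod (ℚ^×)²; places V = {2, 3, 5, 7, 11, 13, 17, 23, ∞}.
(a,b)_5: α=0, u≡4; β=-2, v≡3 (mod 5); (4|5)=+1, (3|5)=-1; sign (−1)^0·+1^-2·-1^0 = +1.
(a,b)_2: α=7, β=5; u≡5, v≡3 (mod 8); ε(u)ε(v)=0·1, αω(v)=7·1, βω(u)=5·1; sum ≡ 0  ⇒  +1.
(a,b)_23: α=-2, u≡17; β=0, v≡5 (mod 23); (17|23)=-1, (5|23)=-1; sign (−1)^0·-1^0·-1^-2 = +1.
(a,b)_∞: sgn(-3094)=−, sgn(182)=+, so +1.
(a,b)_17: α=1, u≡11; β=2, v≡10 (mod 17); (11|17)=-1, (10|17)=-1; sign (−1)^0·-1^2·-1^1 = -1.
(a,b)_11: α=2, u≡8; β=0, v≡6 (mod 11); (8|11)=-1, (6|11)=-1; sign (−1)^0·-1^0·-1^2 = +1.
(a,b)_7: α=1, u≡5; β=5, v≡3 (mod 7); (5|7)=-1, (3|7)=-1; sign (−1)^1·-1^5·-1^1 = -1.
(a,b)_13: α=1, u≡1; β=1, v≡12 (mod 13); (1|13)=+1, (12|13)=+1; sign (−1)^0·+1^1·+1^1 = +1.
(a,b)_3: α=-2, u≡2; β=-4, v≡2 (mod 3); (2|3)=-1, (2|3)=-1; sign (−1)^0·-1^-4·-1^-2 = +1.
Ram(-3094, 182) = {7, 17}; no ℚ_7-point on the conic.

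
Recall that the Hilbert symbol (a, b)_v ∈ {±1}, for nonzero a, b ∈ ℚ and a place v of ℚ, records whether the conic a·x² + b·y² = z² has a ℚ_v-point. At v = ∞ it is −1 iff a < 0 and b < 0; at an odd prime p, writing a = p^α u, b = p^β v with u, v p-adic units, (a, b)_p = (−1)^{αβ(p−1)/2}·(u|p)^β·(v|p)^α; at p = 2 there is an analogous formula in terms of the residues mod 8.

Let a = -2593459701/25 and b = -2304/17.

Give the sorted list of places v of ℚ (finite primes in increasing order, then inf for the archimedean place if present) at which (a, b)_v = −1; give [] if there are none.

(a, b) ≡ (-2261, -17) mod (ℚ^×)²; places V = {2, 3, 5, 7, 17, 19, ∞}.
(a,b)_3: α=4, u≡1; β=2, v≡1 (mod 3); (1|3)=+1, (1|3)=+1; sign (−1)^0·+1^2·+1^4 = +1.
(a,b)_2: α=0, β=8; u≡3, v≡7 (mod 8); ε(u)ε(v)=1·1, αω(v)=0·0, βω(u)=8·1; sum ≡ 1  ⇒  -1.
(a,b)_7: α=3, u≡5; β=0, v≡2 (mod 7); (5|7)=-1, (2|7)=+1; sign (−1)^0·-1^0·+1^3 = +1.
(a,b)_∞: sgn(-2261)=−, sgn(-17)=−, so -1.
(a,b)_5: α=-2, u≡4; β=0, v≡3 (mod 5); (4|5)=+1, (3|5)=-1; sign (−1)^0·+1^0·-1^-2 = +1.
(a,b)_19: α=1, u≡13; β=0, v≡12 (mod 19); (13|19)=-1, (12|19)=-1; sign (−1)^0·-1^0·-1^1 = -1.
(a,b)_17: α=3, u≡3; β=-1, v≡8 (mod 17); (3|17)=-1, (8|17)=+1; sign (−1)^0·-1^-1·+1^3 = -1.
|Ram(-2261, -17)| = 4, even; anisotropic at {2, 17, 19, ∞}.

[2, 17, 19, inf]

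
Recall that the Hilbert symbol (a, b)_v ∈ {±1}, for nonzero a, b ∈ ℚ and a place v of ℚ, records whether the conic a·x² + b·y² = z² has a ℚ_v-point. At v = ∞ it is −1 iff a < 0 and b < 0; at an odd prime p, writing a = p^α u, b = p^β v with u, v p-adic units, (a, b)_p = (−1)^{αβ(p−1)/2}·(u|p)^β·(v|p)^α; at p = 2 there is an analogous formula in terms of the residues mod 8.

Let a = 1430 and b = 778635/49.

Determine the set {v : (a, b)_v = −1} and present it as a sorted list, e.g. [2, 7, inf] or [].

(a, b) ≡ (1430, 715) mod (ℚ^×)²; places V = {2, 3, 5, 7, 11, 13, ∞}.
(a,b)_3: α=0, u≡2; β=2, v≡1 (mod 3); (2|3)=-1, (1|3)=+1; sign (−1)^0·-1^2·+1^0 = +1.
(a,b)_5: α=1, u≡1; β=1, v≡3 (mod 5); (1|5)=+1, (3|5)=-1; sign (−1)^0·+1^1·-1^1 = -1.
(a,b)_∞: sgn(1430)=+, sgn(715)=+, so +1.
(a,b)_2: α=1, β=0; u≡3, v≡3 (mod 8); ε(u)ε(v)=1·1, αω(v)=1·1, βω(u)=0·1; sum ≡ 0  ⇒  +1.
(a,b)_13: α=1, u≡6; β=1, v≡3 (mod 13); (6|13)=-1, (3|13)=+1; sign (−1)^0·-1^1·+1^1 = -1.
(a,b)_7: α=0, u≡2; β=-2, v≡4 (mod 7); (2|7)=+1, (4|7)=+1; sign (−1)^0·+1^-2·+1^0 = +1.
(a,b)_11: α=1, u≡9; β=3, v≡7 (mod 11); (9|11)=+1, (7|11)=-1; sign (−1)^1·+1^3·-1^1 = +1.
|Ram(1430, 715)| = 2, even; anisotropic at {5, 13}.

[5, 13]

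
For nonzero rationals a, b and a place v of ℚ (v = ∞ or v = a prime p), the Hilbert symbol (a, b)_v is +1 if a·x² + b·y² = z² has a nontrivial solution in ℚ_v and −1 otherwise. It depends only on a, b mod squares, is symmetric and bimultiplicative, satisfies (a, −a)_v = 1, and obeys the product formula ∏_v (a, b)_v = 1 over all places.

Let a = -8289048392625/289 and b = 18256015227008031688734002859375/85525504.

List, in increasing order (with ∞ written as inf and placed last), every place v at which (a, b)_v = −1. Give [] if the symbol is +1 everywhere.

[2, 3, 5, 7, 11, 19]

(a, b) ≡ (-21945, 143) mod (ℚ^×)²; places V = {2, 3, 5, 7, 11, 13, 17, 19, 23, ∞}.
(a,b)_7: α=1, u≡1; β=4, v≡5 (mod 7); (1|7)=+1, (5|7)=-1; sign (−1)^0·+1^4·-1^1 = -1.
(a,b)_19: α=1, u≡4; β=0, v≡3 (mod 19); (4|19)=+1, (3|19)=-1; sign (−1)^0·+1^0·-1^1 = -1.
(a,b)_23: α=2, u≡20; β=4, v≡10 (mod 23); (20|23)=-1, (10|23)=-1; sign (−1)^0·-1^4·-1^2 = +1.
(a,b)_17: α=-2, u≡15; β=-4, v≡3 (mod 17); (15|17)=+1, (3|17)=-1; sign (−1)^0·+1^-4·-1^-2 = +1.
(a,b)_13: α=4, u≡3; β=11, v≡5 (mod 13); (3|13)=+1, (5|13)=-1; sign (−1)^0·+1^11·-1^4 = +1.
(a,b)_5: α=3, u≡1; β=6, v≡2 (mod 5); (1|5)=+1, (2|5)=-1; sign (−1)^0·+1^6·-1^3 = -1.
(a,b)_11: α=1, u≡2; β=3, v≡10 (mod 11); (2|11)=-1, (10|11)=-1; sign (−1)^1·-1^3·-1^1 = -1.
(a,b)_3: α=1, u≡2; β=6, v≡2 (mod 3); (2|3)=-1, (2|3)=-1; sign (−1)^0·-1^6·-1^1 = -1.
(a,b)_∞: sgn(-21945)=−, sgn(143)=+, so +1.
(a,b)_2: α=0, β=-10; u≡7, v≡7 (mod 8); ε(u)ε(v)=1·1, αω(v)=0·0, βω(u)=-10·0; sum ≡ 1  ⇒  -1.
(-21945, 143 / ℚ) ramifies at {2, 3, 5, 7, 11, 19}: a division algebra.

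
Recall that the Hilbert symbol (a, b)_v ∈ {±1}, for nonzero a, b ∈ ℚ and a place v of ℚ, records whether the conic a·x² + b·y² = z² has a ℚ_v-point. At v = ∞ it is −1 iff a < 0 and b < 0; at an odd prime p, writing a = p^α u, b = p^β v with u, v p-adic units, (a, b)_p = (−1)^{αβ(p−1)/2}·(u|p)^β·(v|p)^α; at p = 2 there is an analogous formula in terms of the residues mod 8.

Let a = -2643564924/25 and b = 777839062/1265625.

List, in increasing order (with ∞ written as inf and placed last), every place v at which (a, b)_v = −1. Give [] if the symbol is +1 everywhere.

[11, 19]

(a, b) ≡ (-399, 38038) mod (ℚ^×)²; places V = {2, 3, 5, 7, 11, 13, 19, ∞}.
(a,b)_13: α=2, u≡3; β=3, v≡3 (mod 13); (3|13)=+1, (3|13)=+1; sign (−1)^0·+1^3·+1^2 = +1.
(a,b)_19: α=1, u≡11; β=1, v≡1 (mod 19); (11|19)=+1, (1|19)=+1; sign (−1)^1·+1^1·+1^1 = -1.
(a,b)_7: α=1, u≡6; β=1, v≡1 (mod 7); (6|7)=-1, (1|7)=+1; sign (−1)^1·-1^1·+1^1 = +1.
(a,b)_3: α=5, u≡2; β=-4, v≡1 (mod 3); (2|3)=-1, (1|3)=+1; sign (−1)^0·-1^-4·+1^5 = +1.
(a,b)_2: α=2, β=1; u≡1, v≡3 (mod 8); ε(u)ε(v)=0·1, αω(v)=2·1, βω(u)=1·0; sum ≡ 0  ⇒  +1.
(a,b)_11: α=2, u≡2; β=3, v≡3 (mod 11); (2|11)=-1, (3|11)=+1; sign (−1)^0·-1^3·+1^2 = -1.
(a,b)_∞: sgn(-399)=−, sgn(38038)=+, so +1.
(a,b)_5: α=-2, u≡1; β=-6, v≡2 (mod 5); (1|5)=+1, (2|5)=-1; sign (−1)^0·+1^-6·-1^-2 = +1.
|Ram(-399, 38038)| = 2, even; anisotropic at {11, 19}.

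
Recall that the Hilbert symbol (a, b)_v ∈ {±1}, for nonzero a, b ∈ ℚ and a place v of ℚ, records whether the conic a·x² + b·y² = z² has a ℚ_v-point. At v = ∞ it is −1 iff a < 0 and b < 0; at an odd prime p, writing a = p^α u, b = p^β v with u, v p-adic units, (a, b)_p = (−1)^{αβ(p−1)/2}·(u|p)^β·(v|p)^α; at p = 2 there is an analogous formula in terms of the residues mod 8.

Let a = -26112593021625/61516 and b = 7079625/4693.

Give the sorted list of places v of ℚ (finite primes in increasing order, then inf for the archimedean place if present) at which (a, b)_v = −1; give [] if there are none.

[5, 7, 11, 13, 29, 31]

Mod squares: a ≡ -2637635, b ≡ 409045. Check v ∈ {∞, 2, 3, 5, 7, 11, 13, 17, 19, 23, 29, 31}.
v=7: a=7^-1·(≡3), b=7^1·(≡5) mod 7; (3|7)=-1, (5|7)=-1; (−1)^{-1·1·3}·(-1)^1·(-1)^-1 = -1.
v=13: a=13^-3·(≡10), b=13^-1·(≡2) mod 13; (10|13)=+1, (2|13)=-1; (−1)^{-3·-1·6}·(+1)^-1·(-1)^-3 = -1.
v=∞: -2637635 < 0 and 409045 > 0  ⇒  (a,b)_∞ = +1.
v=23: a=23^2·(≡20), b=23^0·(≡18) mod 23; (20|23)=-1, (18|23)=+1; (−1)^{2·0·11}·(-1)^0·(+1)^2 = +1.
v=19: a=19^0·(≡10), b=19^-2·(≡10) mod 19; (10|19)=-1, (10|19)=-1; (−1)^{0·-2·9}·(-1)^-2·(-1)^0 = +1.
v=2: v_2(a)=-2, v_2(b)=0; units ≡ 5, 5 (mod 8); ε·ε+αω+βω = 0·0+-2·1+0·1 ≡ 0  ⇒  (a,b)_2 = +1.
v=31: a=31^1·(≡8), b=31^1·(≡5) mod 31; (8|31)=+1, (5|31)=+1; (−1)^{1·1·15}·(+1)^1·(+1)^1 = -1.
v=11: a=11^1·(≡9), b=11^0·(≡2) mod 11; (9|11)=+1, (2|11)=-1; (−1)^{1·0·5}·(+1)^0·(-1)^1 = -1.
v=17: a=17^1·(≡1), b=17^0·(≡9) mod 17; (1|17)=+1, (9|17)=+1; (−1)^{1·0·8}·(+1)^0·(+1)^1 = +1.
v=3: a=3^4·(≡1), b=3^2·(≡1) mod 3; (1|3)=+1, (1|3)=+1; (−1)^{4·2·1}·(+1)^2·(+1)^4 = +1.
v=29: a=29^2·(≡12), b=29^1·(≡11) mod 29; (12|29)=-1, (11|29)=-1; (−1)^{2·1·14}·(-1)^1·(-1)^2 = -1.
v=5: a=5^3·(≡2), b=5^3·(≡4) mod 5; (2|5)=-1, (4|5)=+1; (−1)^{3·3·2}·(-1)^3·(+1)^3 = -1.
(-2637635, 409045 / ℚ) ramifies at {5, 7, 11, 13, 29, 31}: a division algebra.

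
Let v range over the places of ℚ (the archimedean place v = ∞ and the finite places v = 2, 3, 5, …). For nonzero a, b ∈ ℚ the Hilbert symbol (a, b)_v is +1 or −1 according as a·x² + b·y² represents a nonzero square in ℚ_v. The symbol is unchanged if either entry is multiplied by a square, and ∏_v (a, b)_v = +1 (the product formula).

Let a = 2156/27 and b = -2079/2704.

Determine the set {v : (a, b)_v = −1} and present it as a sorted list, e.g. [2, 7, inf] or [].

Mod squares: a ≡ 33, b ≡ -231. Check v ∈ {∞, 2, 3, 7, 11, 13}.
v=∞: 33 > 0 and -231 < 0  ⇒  (a,b)_∞ = +1.
v=7: a=7^2·(≡5), b=7^1·(≡2) mod 7; (5|7)=-1, (2|7)=+1; (−1)^{2·1·3}·(-1)^1·(+1)^2 = -1.
v=11: a=11^1·(≡4), b=11^1·(≡1) mod 11; (4|11)=+1, (1|11)=+1; (−1)^{1·1·5}·(+1)^1·(+1)^1 = -1.
v=2: v_2(a)=2, v_2(b)=-4; units ≡ 1, 1 (mod 8); ε·ε+αω+βω = 0·0+2·0+-4·0 ≡ 0  ⇒  (a,b)_2 = +1.
v=3: a=3^-3·(≡2), b=3^3·(≡1) mod 3; (2|3)=-1, (1|3)=+1; (−1)^{-3·3·1}·(-1)^3·(+1)^-3 = +1.
v=13: a=13^0·(≡11), b=13^-2·(≡9) mod 13; (11|13)=-1, (9|13)=+1; (−1)^{0·-2·6}·(-1)^-2·(+1)^0 = +1.
(33, -231 / ℚ) ramifies at {7, 11}: a division algebra.

[7, 11]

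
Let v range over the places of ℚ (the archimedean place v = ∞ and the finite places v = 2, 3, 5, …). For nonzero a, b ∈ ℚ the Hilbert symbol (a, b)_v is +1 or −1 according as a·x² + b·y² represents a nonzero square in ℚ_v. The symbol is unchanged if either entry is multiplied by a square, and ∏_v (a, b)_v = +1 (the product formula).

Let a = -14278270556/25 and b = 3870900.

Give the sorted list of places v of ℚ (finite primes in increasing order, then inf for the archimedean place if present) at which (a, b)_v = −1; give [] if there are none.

[11, 23]

Mod squares: a ≡ -81719, b ≡ 4301. Check v ∈ {∞, 2, 3, 5, 11, 17, 19, 23}.
v=2: v_2(a)=2, v_2(b)=2; units ≡ 1, 5 (mod 8); ε·ε+αω+βω = 0·0+2·1+2·0 ≡ 0  ⇒  (a,b)_2 = +1.
v=3: a=3^0·(≡1), b=3^2·(≡2) mod 3; (1|3)=+1, (2|3)=-1; (−1)^{0·2·1}·(+1)^2·(-1)^0 = +1.
v=17: a=17^1·(≡16), b=17^1·(≡2) mod 17; (16|17)=+1, (2|17)=+1; (−1)^{1·1·8}·(+1)^1·(+1)^1 = +1.
v=11: a=11^3·(≡7), b=11^1·(≡10) mod 11; (7|11)=-1, (10|11)=-1; (−1)^{3·1·5}·(-1)^1·(-1)^3 = -1.
v=19: a=19^3·(≡18), b=19^0·(≡11) mod 19; (18|19)=-1, (11|19)=+1; (−1)^{3·0·9}·(-1)^0·(+1)^3 = +1.
v=5: a=5^-2·(≡4), b=5^2·(≡1) mod 5; (4|5)=+1, (1|5)=+1; (−1)^{-2·2·2}·(+1)^2·(+1)^-2 = +1.
v=∞: -81719 < 0 and 4301 > 0  ⇒  (a,b)_∞ = +1.
v=23: a=23^1·(≡4), b=23^1·(≡9) mod 23; (4|23)=+1, (9|23)=+1; (−1)^{1·1·11}·(+1)^1·(+1)^1 = -1.
(-81719, 4301 / ℚ) ramifies at {11, 23}: a division algebra.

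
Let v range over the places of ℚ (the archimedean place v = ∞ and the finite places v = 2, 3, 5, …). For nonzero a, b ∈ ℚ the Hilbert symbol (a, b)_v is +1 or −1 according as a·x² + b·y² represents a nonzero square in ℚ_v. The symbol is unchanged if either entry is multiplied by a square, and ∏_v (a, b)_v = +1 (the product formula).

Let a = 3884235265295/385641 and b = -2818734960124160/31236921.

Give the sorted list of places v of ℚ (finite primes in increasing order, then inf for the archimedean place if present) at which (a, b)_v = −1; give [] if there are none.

[2, 5, 11, 41]

Mod squares: a ≡ 2255, b ≡ -15785. Check v ∈ {∞, 2, 3, 5, 7, 11, 23, 41}.
v=11: a=11^5·(≡2), b=11^3·(≡8) mod 11; (2|11)=-1, (8|11)=-1; (−1)^{5·3·5}·(-1)^3·(-1)^5 = -1.
v=41: a=41^1·(≡22), b=41^1·(≡31) mod 41; (22|41)=-1, (31|41)=+1; (−1)^{1·1·20}·(-1)^1·(+1)^1 = -1.
v=7: a=7^6·(≡1), b=7^9·(≡3) mod 7; (1|7)=+1, (3|7)=-1; (−1)^{6·9·3}·(+1)^9·(-1)^6 = +1.
v=∞: 2255 > 0 and -15785 < 0  ⇒  (a,b)_∞ = +1.
v=5: a=5^1·(≡4), b=5^1·(≡3) mod 5; (4|5)=+1, (3|5)=-1; (−1)^{1·1·2}·(+1)^1·(-1)^1 = -1.
v=3: a=3^-6·(≡2), b=3^-10·(≡1) mod 3; (2|3)=-1, (1|3)=+1; (−1)^{-6·-10·1}·(-1)^-10·(+1)^-6 = +1.
v=2: v_2(a)=0, v_2(b)=8; units ≡ 7, 7 (mod 8); ε·ε+αω+βω = 1·1+0·0+8·0 ≡ 1  ⇒  (a,b)_2 = -1.
v=23: a=23^-2·(≡9), b=23^-2·(≡18) mod 23; (9|23)=+1, (18|23)=+1; (−1)^{-2·-2·11}·(+1)^-2·(+1)^-2 = +1.
|Ram(2255, -15785)| = 4, even; anisotropic at {2, 5, 11, 41}.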